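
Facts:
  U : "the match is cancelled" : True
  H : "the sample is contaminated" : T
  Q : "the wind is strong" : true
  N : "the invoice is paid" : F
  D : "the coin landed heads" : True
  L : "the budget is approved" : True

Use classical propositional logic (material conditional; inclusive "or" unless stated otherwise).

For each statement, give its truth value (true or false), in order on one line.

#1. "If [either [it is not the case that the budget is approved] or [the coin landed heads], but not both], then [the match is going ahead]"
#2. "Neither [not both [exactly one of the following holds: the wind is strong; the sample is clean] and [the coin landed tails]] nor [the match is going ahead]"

#1: Formalization: (not L xor D) -> not U

not L = not True = False
not L xor D = False xor True = True
not U = not True = False
(not L xor D) -> not U = True -> False = False
Hence #1 is false.

#2: Formalization: ((Q xor not H) nand not D) nor not U

not H = not True = False
Q xor not H = True xor False = True
not D = not True = False
(Q xor not H) nand not D = True nand False = True
not U = not True = False
((Q xor not H) nand not D) nor not U = True nor False = False
So #2 is false.

#1 F, #2 F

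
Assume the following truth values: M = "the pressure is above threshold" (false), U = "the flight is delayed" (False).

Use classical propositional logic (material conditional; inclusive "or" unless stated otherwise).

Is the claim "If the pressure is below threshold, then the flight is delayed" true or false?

False.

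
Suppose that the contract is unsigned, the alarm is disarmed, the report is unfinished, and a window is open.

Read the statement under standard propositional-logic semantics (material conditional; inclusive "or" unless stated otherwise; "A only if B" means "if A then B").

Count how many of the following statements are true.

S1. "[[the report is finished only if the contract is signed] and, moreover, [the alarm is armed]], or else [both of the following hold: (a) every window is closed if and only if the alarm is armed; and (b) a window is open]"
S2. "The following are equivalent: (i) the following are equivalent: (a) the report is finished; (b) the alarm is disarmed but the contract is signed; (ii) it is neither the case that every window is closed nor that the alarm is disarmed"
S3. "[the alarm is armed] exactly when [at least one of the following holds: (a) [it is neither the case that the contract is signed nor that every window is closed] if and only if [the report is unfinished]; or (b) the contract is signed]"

1

Let Q = "the report is finished" (False), U = "the contract is signed" (False), N = "the alarm is armed" (False), R = "a window is open" (True).

S1: In symbols: ((Q -> U) and N) or ((not R iff N) and R)

Q -> U = False -> False = True
(Q -> U) and N = True and False = False
not R = not True = False
not R iff N = False iff False = True
(not R iff N) and R = True and True = True
((Q -> U) and N) or ((not R iff N) and R) = False or True = True
Thus S1 is true.

S2: This is (Q iff (not N and U)) iff (not R nor not N).

not N = not False = True
not N and U = True and False = False
Q iff (not N and U) = False iff False = True
not R = not True = False
not N = not False = True
not R nor not N = False nor True = False
(Q iff (not N and U)) iff (not R nor not N) = True iff False = False
Hence S2 is false.

S3: Parsed as N iff (((U nor not R) iff not Q) or U)

not R = not True = False
U nor not R = False nor False = True
not Q = not False = True
(U nor not R) iff not Q = True iff True = True
((U nor not R) iff not Q) or U = True or False = True
N iff (((U nor not R) iff not Q) or U) = False iff True = False
Thus S3 is false.

True statements: 1 (S1).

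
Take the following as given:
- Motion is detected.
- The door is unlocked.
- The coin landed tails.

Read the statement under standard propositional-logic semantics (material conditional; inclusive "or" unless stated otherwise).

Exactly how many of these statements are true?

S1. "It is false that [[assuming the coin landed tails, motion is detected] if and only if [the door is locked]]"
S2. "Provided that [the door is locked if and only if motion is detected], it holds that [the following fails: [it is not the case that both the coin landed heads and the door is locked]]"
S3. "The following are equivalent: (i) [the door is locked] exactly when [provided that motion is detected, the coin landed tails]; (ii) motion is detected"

2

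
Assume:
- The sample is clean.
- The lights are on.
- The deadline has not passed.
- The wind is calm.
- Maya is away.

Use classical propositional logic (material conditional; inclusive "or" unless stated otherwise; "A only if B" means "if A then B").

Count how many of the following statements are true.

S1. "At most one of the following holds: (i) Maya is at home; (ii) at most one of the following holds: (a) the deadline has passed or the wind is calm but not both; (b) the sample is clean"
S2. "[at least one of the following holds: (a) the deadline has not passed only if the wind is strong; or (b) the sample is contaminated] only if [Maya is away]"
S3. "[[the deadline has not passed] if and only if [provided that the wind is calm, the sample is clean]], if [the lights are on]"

3

Let D = "Maya is at home" (False), G = "the deadline has passed" (False), Q = "the wind is strong" (False), N = "the sample is contaminated" (False), M = "the lights are on" (True).

S1: Formalization: D nand ((G xor not Q) nand not N)

not Q = not False = True
G xor not Q = False xor True = True
not N = not False = True
(G xor not Q) nand not N = True nand True = False
D nand ((G xor not Q) nand not N) = False nand False = True
Thus S1 is true.

S2: This is ((not G -> Q) or N) -> not D.

not G = not False = True
not G -> Q = True -> False = False
(not G -> Q) or N = False or False = False
not D = not False = True
((not G -> Q) or N) -> not D = False -> True = True
Hence S2 is true.

S3: In symbols: M -> (not G iff (not Q -> not N))

not G = not False = True
not Q = not False = True
not N = not False = True
not Q -> not N = True -> True = True
not G iff (not Q -> not N) = True iff True = True
M -> (not G iff (not Q -> not N)) = True -> True = True
Hence S3 is true.

Count: 3.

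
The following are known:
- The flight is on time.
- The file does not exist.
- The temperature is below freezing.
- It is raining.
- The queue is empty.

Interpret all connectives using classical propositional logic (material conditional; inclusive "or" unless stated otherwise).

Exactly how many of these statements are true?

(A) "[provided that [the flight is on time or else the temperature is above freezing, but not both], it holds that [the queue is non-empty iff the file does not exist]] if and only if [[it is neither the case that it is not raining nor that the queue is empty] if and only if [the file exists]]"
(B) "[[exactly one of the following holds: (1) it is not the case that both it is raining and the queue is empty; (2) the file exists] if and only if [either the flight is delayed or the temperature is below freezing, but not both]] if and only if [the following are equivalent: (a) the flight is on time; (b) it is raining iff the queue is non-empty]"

1

Let W = "the flight is delayed" (F), D = "the temperature is below freezing" (T), G = "the queue is empty" (T), L = "the file exists" (F), M = "it is raining" (T).

(A): Formalization: ((~W xor ~D) -> (~G <-> ~L)) <-> ((~M nor G) <-> L)

~W = ~F = T
~D = ~T = F
~W xor ~D = T xor F = T
~G = ~T = F
~L = ~F = T
~G <-> ~L = F <-> T = F
(~W xor ~D) -> (~G <-> ~L) = T -> F = F
~M = ~T = F
~M nor G = F nor T = F
(~M nor G) <-> L = F <-> F = T
((~W xor ~D) -> (~G <-> ~L)) <-> ((~M nor G) <-> L) = F <-> T = F
So (A) is false.

(B): In symbols: (((M nand G) xor L) <-> (W xor D)) <-> (~W <-> (M <-> ~G))

M nand G = T nand T = F
(M nand G) xor L = F xor F = F
W xor D = F xor T = T
((M nand G) xor L) <-> (W xor D) = F <-> T = F
~W = ~F = T
~G = ~T = F
M <-> ~G = T <-> F = F
~W <-> (M <-> ~G) = T <-> F = F
(((M nand G) xor L) <-> (W xor D)) <-> (~W <-> (M <-> ~G)) = F <-> F = T
So (B) is true.

True statements: 1 ((B)).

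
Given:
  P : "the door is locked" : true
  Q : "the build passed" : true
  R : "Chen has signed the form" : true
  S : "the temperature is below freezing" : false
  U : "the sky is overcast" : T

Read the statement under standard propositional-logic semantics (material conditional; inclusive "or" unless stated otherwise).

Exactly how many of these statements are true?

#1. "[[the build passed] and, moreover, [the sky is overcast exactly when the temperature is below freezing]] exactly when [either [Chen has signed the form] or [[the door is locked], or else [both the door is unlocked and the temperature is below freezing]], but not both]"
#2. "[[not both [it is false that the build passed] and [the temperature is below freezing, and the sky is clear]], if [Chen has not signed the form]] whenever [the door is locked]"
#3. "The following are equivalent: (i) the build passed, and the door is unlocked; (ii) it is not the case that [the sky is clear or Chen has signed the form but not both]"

3

#1: In symbols: (Q and (U iff S)) iff (R xor (P or (not P and S)))

U iff S = True iff False = False
Q and (U iff S) = True and False = False
not P = not True = False
not P and S = False and False = False
P or (not P and S) = True or False = True
R xor (P or (not P and S)) = True xor True = False
(Q and (U iff S)) iff (R xor (P or (not P and S))) = False iff False = True
Thus #1 is true.

#2: Formalization: P -> (not R -> (not Q nand (S and not U)))

not R = not True = False
not Q = not True = False
not U = not True = False
S and not U = False and False = False
not Q nand (S and not U) = False nand False = True
not R -> (not Q nand (S and not U)) = False -> True = True
P -> (not R -> (not Q nand (S and not U))) = True -> True = True
Thus #2 is true.

#3: Formalization: (Q and not P) iff not (not U xor R)

not P = not True = False
Q and not P = True and False = False
not U = not True = False
not U xor R = False xor True = True
not (not U xor R) = not True = False
(Q and not P) iff not (not U xor R) = False iff False = True
So #3 is true.

Count: 3.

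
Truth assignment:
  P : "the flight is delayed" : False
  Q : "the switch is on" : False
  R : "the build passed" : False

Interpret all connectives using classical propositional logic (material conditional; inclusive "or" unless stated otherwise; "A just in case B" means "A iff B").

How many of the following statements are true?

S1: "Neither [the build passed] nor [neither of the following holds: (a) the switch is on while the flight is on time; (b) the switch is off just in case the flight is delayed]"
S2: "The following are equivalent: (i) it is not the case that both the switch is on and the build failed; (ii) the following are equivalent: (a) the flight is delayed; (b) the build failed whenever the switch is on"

0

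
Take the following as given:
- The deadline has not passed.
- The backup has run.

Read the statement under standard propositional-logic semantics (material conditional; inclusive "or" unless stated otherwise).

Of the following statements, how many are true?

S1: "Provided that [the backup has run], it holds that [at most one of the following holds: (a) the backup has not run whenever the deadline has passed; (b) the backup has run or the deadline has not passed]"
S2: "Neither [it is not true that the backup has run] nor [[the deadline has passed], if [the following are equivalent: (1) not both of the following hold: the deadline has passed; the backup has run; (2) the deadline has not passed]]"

1

Let G = "the backup has run" (T), P = "the deadline has passed" (F).

S1: Parsed as G -> ((P -> ~G) nand (G | ~P))

~G = ~T = F
P -> ~G = F -> F = T
~P = ~F = T
G | ~P = T | T = T
(P -> ~G) nand (G | ~P) = T nand T = F
G -> ((P -> ~G) nand (G | ~P)) = T -> F = F
Hence S1 is false.

S2: In symbols: ~G nor (((P nand G) <-> ~P) -> P)

~G = ~T = F
P nand G = F nand T = T
~P = ~F = T
(P nand G) <-> ~P = T <-> T = T
((P nand G) <-> ~P) -> P = T -> F = F
~G nor (((P nand G) <-> ~P) -> P) = F nor F = T
Hence S2 is true.

1 of the 2 statements is true (S2).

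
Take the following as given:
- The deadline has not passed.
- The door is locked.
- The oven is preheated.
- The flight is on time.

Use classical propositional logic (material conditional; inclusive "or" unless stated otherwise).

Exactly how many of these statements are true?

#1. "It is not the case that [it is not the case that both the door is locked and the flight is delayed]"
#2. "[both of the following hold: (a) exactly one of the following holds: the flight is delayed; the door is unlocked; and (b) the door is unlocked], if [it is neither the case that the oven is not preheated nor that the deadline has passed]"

0

Let Q = "the door is locked" (T), S = "the flight is delayed" (F), R = "the oven is preheated" (T), P = "the deadline has passed" (F).

#1: This is ~(Q nand S).

Q nand S = T nand F = T
~(Q nand S) = ~T = F
Thus #1 is false.

#2: Formalization: (~R nor P) -> ((S xor ~Q) & ~Q)

~R = ~T = F
~R nor P = F nor F = T
~Q = ~T = F
S xor ~Q = F xor F = F
~Q = ~T = F
(S xor ~Q) & ~Q = F & F = F
(~R nor P) -> ((S xor ~Q) & ~Q) = T -> F = F
So #2 is false.

True statements: 0 (none).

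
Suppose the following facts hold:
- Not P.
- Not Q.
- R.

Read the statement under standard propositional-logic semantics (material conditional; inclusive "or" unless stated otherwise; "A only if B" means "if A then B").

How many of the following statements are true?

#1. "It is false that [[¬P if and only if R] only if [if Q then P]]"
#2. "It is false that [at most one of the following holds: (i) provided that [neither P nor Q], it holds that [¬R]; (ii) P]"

0

#1: Parsed as ~((~P <-> R) -> (Q -> P))

~P = ~F = T
~P <-> R = T <-> T = T
Q -> P = F -> F = T
(~P <-> R) -> (Q -> P) = T -> T = T
~((~P <-> R) -> (Q -> P)) = ~T = F
Hence #1 is false.

#2: Formalization: ~(((P nor Q) -> ~R) nand P)

P nor Q = F nor F = T
~R = ~T = F
(P nor Q) -> ~R = T -> F = F
((P nor Q) -> ~R) nand P = F nand F = T
~(((P nor Q) -> ~R) nand P) = ~T = F
So #2 is false.

Count: 0.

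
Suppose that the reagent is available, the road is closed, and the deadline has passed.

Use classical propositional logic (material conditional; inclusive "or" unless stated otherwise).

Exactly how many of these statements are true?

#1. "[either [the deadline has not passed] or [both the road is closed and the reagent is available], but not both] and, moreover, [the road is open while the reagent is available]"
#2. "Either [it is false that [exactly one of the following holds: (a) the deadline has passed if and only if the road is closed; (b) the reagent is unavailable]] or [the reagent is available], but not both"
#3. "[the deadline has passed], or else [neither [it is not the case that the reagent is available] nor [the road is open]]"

2

Let K = "the deadline has passed" (T), S = "the road is closed" (T), W = "the reagent is available" (T).

#1: Formalization: (¬K ⊕ (S ∧ W)) ∧ (¬S ∧ W)

¬K = ¬T = F
S ∧ W = T ∧ T = T
¬K ⊕ (S ∧ W) = F ⊕ T = T
¬S = ¬T = F
¬S ∧ W = F ∧ T = F
(¬K ⊕ (S ∧ W)) ∧ (¬S ∧ W) = T ∧ F = F
Thus #1 is false.

#2: This is ¬((K ↔ S) ⊕ ¬W) ⊕ W.

K ↔ S = T ↔ T = T
¬W = ¬T = F
(K ↔ S) ⊕ ¬W = T ⊕ F = T
¬((K ↔ S) ⊕ ¬W) = ¬T = F
¬((K ↔ S) ⊕ ¬W) ⊕ W = F ⊕ T = T
Thus #2 is true.

#3: In symbols: K ∨ (¬W ↓ ¬S)

¬W = ¬T = F
¬S = ¬T = F
¬W ↓ ¬S = F ↓ F = T
K ∨ (¬W ↓ ¬S) = T ∨ T = T
Thus #3 is true.

True statements: 2.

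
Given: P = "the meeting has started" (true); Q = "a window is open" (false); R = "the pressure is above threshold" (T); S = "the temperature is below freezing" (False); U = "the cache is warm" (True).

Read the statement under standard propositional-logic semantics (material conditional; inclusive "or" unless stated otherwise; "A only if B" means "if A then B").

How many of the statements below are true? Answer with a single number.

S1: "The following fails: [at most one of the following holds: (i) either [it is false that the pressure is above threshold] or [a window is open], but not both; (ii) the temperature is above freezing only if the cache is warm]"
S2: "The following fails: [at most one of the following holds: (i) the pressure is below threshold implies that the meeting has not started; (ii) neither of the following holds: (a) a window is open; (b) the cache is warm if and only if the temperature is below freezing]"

S1: This is not ((not R xor Q) nand (not S -> U)).

not R = not True = False
not R xor Q = False xor False = False
not S = not False = True
not S -> U = True -> True = True
(not R xor Q) nand (not S -> U) = False nand True = True
not ((not R xor Q) nand (not S -> U)) = not True = False
So S1 is false.

S2: This is not ((not R -> not P) nand (Q nor (U iff S))).

not R = not True = False
not P = not True = False
not R -> not P = False -> False = True
U iff S = True iff False = False
Q nor (U iff S) = False nor False = True
(not R -> not P) nand (Q nor (U iff S)) = True nand True = False
not ((not R -> not P) nand (Q nor (U iff S))) = not False = True
So S2 is true.

True statements: 1 (S2).

1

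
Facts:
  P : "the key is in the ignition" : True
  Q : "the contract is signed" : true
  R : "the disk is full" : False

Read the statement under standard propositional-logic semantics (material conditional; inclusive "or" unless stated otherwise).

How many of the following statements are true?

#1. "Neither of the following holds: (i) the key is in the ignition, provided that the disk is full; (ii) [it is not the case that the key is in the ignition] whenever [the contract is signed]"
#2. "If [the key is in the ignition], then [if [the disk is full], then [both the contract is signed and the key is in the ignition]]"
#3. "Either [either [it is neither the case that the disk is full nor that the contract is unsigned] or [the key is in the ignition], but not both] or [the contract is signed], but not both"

2

#1: Parsed as (R -> P) nor (Q -> ~P)

R -> P = F -> T = T
~P = ~T = F
Q -> ~P = T -> F = F
(R -> P) nor (Q -> ~P) = T nor F = F
Hence #1 is false.

#2: Formalization: P -> (R -> (Q & P))

Q & P = T & T = T
R -> (Q & P) = F -> T = T
P -> (R -> (Q & P)) = T -> T = T
Thus #2 is true.

#3: Formalization: ((R nor ~Q) xor P) xor Q

~Q = ~T = F
R nor ~Q = F nor F = T
(R nor ~Q) xor P = T xor T = F
((R nor ~Q) xor P) xor Q = F xor T = T
Thus #3 is true.

True statements: 2 (#2, #3).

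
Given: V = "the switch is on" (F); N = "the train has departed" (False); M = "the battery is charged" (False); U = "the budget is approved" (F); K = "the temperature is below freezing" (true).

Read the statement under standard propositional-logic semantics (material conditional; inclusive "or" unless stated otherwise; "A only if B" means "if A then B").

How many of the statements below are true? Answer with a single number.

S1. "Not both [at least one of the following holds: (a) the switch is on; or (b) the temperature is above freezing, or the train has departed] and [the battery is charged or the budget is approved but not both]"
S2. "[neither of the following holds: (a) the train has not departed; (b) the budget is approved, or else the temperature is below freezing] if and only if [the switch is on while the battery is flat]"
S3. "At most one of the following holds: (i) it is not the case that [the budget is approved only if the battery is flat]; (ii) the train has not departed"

3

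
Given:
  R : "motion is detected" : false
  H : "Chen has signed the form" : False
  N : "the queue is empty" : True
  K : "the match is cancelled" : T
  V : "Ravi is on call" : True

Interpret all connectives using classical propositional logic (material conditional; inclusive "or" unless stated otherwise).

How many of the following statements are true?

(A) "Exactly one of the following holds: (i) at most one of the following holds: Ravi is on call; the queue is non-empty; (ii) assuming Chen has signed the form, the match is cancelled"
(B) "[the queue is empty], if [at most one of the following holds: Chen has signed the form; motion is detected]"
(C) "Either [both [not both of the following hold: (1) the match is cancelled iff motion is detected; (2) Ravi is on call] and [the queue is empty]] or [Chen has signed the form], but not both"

2

(A): Formalization: (V nand ~N) xor (H -> K)

~N = ~T = F
V nand ~N = T nand F = T
H -> K = F -> T = T
(V nand ~N) xor (H -> K) = T xor T = F
So (A) is false.

(B): This is (H nand R) -> N.

H nand R = F nand F = T
(H nand R) -> N = T -> T = T
Thus (B) is true.

(C): This is (((K <-> R) nand V) & N) xor H.

K <-> R = T <-> F = F
(K <-> R) nand V = F nand T = T
((K <-> R) nand V) & N = T & T = T
(((K <-> R) nand V) & N) xor H = T xor F = T
Thus (C) is true.

2 of the 3 statements are true ((B), (C)).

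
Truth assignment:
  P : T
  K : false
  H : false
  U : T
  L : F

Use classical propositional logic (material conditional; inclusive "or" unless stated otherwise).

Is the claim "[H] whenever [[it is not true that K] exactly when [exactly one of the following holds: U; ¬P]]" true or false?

The statement is false.

Values: K=F, U=T, P=T, H=F.
In symbols: (¬K ↔ (U ⊕ ¬P)) → H

¬K = ¬F = T
¬P = ¬T = F
U ⊕ ¬P = T ⊕ F = T
¬K ↔ (U ⊕ ¬P) = T ↔ T = T
(¬K ↔ (U ⊕ ¬P)) → H = T → F = F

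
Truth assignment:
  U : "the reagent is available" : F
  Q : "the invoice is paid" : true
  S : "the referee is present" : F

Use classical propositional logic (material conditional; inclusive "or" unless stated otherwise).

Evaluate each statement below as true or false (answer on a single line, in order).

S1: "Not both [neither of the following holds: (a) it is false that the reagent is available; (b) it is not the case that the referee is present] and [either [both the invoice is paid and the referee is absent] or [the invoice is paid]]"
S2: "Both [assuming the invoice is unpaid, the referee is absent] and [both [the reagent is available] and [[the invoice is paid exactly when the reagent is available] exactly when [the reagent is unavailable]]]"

S1: Formalization: (not U nor not S) nand ((Q and not S) or Q)

not U = not False = True
not S = not False = True
not U nor not S = True nor True = False
not S = not False = True
Q and not S = True and True = True
(Q and not S) or Q = True or True = True
(not U nor not S) nand ((Q and not S) or Q) = False nand True = True
So S1 is true.

S2: This is (not Q -> not S) and (U and ((Q iff U) iff not U)).

not Q = not True = False
not S = not False = True
not Q -> not S = False -> True = True
Q iff U = True iff False = False
not U = not False = True
(Q iff U) iff not U = False iff True = False
U and ((Q iff U) iff not U) = False and False = False
(not Q -> not S) and (U and ((Q iff U) iff not U)) = True and False = False
Hence S2 is false.

S1 true; S2 false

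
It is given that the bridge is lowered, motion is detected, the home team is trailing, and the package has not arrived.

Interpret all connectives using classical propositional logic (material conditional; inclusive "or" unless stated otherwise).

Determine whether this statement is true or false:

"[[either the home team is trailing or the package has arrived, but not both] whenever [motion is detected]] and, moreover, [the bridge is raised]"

Let Q = "motion is detected" (T), R = "the home team is leading" (F), S = "the package has arrived" (F), P = "the bridge is raised" (F).
This is (Q → (¬R ⊕ S)) ∧ P.

¬R = ¬F = T
¬R ⊕ S = T ⊕ F = T
Q → (¬R ⊕ S) = T → T = T
(Q → (¬R ⊕ S)) ∧ P = T ∧ F = F

False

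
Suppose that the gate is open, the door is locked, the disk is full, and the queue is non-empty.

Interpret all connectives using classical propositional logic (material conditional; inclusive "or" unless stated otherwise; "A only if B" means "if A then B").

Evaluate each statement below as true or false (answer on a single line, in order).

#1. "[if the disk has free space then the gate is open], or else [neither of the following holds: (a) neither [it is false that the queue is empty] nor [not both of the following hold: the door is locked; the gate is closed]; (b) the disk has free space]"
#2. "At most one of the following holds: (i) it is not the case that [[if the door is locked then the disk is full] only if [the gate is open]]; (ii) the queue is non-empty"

Let R = "the disk is full" (T), P = "the gate is open" (T), S = "the queue is empty" (F), Q = "the door is locked" (T).

#1: In symbols: (~R -> P) | ((~S nor (Q nand ~P)) nor ~R)

~R = ~T = F
~R -> P = F -> T = T
~S = ~F = T
~P = ~T = F
Q nand ~P = T nand F = T
~S nor (Q nand ~P) = T nor T = F
~R = ~T = F
(~S nor (Q nand ~P)) nor ~R = F nor F = T
(~R -> P) | ((~S nor (Q nand ~P)) nor ~R) = T | T = T
Thus #1 is true.

#2: This is ~((Q -> R) -> P) nand ~S.

Q -> R = T -> T = T
(Q -> R) -> P = T -> T = T
~((Q -> R) -> P) = ~T = F
~S = ~F = T
~((Q -> R) -> P) nand ~S = F nand T = T
Thus #2 is true.

#1 T, #2 T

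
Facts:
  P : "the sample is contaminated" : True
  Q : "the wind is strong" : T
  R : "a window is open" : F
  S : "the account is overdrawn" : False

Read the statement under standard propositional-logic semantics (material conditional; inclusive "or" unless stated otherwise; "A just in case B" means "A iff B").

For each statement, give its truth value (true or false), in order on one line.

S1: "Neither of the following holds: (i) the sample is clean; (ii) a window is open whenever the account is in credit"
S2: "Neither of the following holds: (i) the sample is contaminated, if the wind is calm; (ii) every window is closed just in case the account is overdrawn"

S1: Parsed as not P nor (not S -> R)

not P = not True = False
not S = not False = True
not S -> R = True -> False = False
not P nor (not S -> R) = False nor False = True
Hence S1 is true.

S2: Parsed as (not Q -> P) nor (not R iff S)

not Q = not True = False
not Q -> P = False -> True = True
not R = not False = True
not R iff S = True iff False = False
(not Q -> P) nor (not R iff S) = True nor False = False
Hence S2 is false.

S1 T, S2 F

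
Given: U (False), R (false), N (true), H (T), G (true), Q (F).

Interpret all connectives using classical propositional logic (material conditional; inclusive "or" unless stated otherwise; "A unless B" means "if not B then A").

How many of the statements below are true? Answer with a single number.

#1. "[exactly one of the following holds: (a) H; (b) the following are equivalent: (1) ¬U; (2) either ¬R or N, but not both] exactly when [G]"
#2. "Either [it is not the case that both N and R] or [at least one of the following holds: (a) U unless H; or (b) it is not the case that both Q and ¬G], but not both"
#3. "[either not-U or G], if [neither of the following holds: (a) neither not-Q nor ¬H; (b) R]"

#1: Formalization: (H xor (~U <-> (~R xor N))) <-> G

~U = ~F = T
~R = ~F = T
~R xor N = T xor T = F
~U <-> (~R xor N) = T <-> F = F
H xor (~U <-> (~R xor N)) = T xor F = T
(H xor (~U <-> (~R xor N))) <-> G = T <-> T = T
Hence #1 is true.

#2: Formalization: (N nand R) xor ((U | H) | (Q nand ~G))

N nand R = T nand F = T
U | H = F | T = T
~G = ~T = F
Q nand ~G = F nand F = T
(U | H) | (Q nand ~G) = T | T = T
(N nand R) xor ((U | H) | (Q nand ~G)) = T xor T = F
Thus #2 is false.

#3: Parsed as ((~Q nor ~H) nor R) -> (~U | G)

~Q = ~F = T
~H = ~T = F
~Q nor ~H = T nor F = F
(~Q nor ~H) nor R = F nor F = T
~U = ~F = T
~U | G = T | T = T
((~Q nor ~H) nor R) -> (~U | G) = T -> T = T
So #3 is true.

2 of the 3 statements are true (#1, #3).

2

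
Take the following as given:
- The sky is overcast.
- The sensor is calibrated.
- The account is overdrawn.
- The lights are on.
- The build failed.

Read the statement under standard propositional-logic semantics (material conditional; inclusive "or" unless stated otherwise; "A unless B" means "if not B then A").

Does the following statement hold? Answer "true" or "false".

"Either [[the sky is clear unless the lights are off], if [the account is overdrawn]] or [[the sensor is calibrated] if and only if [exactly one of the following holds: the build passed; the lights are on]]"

Let K = "the account is overdrawn" (T), N = "the sky is overcast" (T), V = "the lights are on" (T), M = "the sensor is calibrated" (T), G = "the build passed" (F).
This is (K -> (~N | ~V)) | (M <-> (G xor V)).

~N = ~T = F
~V = ~T = F
~N | ~V = F | F = F
K -> (~N | ~V) = T -> F = F
G xor V = F xor T = T
M <-> (G xor V) = T <-> T = T
(K -> (~N | ~V)) | (M <-> (G xor V)) = F | T = T

true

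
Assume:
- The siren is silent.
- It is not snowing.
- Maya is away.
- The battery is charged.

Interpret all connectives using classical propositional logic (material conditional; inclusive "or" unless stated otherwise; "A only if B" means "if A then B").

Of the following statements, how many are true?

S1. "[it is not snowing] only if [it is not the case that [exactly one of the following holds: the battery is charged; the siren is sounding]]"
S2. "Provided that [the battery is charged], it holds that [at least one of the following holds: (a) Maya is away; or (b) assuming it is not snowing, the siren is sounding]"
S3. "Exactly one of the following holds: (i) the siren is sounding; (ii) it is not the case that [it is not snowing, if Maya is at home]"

1

Let Q = "it is snowing" (F), S = "the battery is charged" (T), P = "the siren is sounding" (F), R = "Maya is at home" (F).

S1: In symbols: ~Q -> ~(S xor P)

~Q = ~F = T
S xor P = T xor F = T
~(S xor P) = ~T = F
~Q -> ~(S xor P) = T -> F = F
So S1 is false.

S2: Parsed as S -> (~R | (~Q -> P))

~R = ~F = T
~Q = ~F = T
~Q -> P = T -> F = F
~R | (~Q -> P) = T | F = T
S -> (~R | (~Q -> P)) = T -> T = T
So S2 is true.

S3: Formalization: P xor ~(R -> ~Q)

~Q = ~F = T
R -> ~Q = F -> T = T
~(R -> ~Q) = ~T = F
P xor ~(R -> ~Q) = F xor F = F
So S3 is false.

1 of the 3 statements is true (S2).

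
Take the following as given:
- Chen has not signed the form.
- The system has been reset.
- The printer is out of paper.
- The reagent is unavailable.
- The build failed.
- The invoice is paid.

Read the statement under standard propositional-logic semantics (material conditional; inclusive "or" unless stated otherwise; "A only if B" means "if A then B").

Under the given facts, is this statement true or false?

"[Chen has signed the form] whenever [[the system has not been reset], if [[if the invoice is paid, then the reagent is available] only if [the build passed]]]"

True.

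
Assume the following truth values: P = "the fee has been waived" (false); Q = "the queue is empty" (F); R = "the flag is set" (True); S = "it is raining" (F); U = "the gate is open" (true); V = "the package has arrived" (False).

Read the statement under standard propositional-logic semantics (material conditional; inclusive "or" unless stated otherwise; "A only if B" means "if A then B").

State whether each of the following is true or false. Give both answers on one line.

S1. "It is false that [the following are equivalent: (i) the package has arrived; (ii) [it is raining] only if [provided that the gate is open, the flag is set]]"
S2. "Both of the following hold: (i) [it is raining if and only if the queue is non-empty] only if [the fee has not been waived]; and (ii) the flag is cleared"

S1 T; S2 F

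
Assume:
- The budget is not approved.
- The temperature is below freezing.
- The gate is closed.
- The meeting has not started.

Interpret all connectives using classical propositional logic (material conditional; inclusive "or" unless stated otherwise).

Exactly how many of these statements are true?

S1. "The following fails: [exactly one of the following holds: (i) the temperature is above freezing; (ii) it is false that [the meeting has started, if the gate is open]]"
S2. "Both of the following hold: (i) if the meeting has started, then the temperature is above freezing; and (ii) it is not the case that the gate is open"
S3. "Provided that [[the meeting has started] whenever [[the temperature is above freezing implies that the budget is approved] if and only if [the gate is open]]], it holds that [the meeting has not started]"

Let Q = "the temperature is below freezing" (True), R = "the gate is open" (False), S = "the meeting has started" (False), P = "the budget is approved" (False).

S1: Formalization: not (not Q xor not (R -> S))

not Q = not True = False
R -> S = False -> False = True
not (R -> S) = not True = False
not Q xor not (R -> S) = False xor False = False
not (not Q xor not (R -> S)) = not False = True
Thus S1 is true.

S2: Parsed as (S -> not Q) and not R

not Q = not True = False
S -> not Q = False -> False = True
not R = not False = True
(S -> not Q) and not R = True and True = True
So S2 is true.

S3: In symbols: (((not Q -> P) iff R) -> S) -> not S

not Q = not True = False
not Q -> P = False -> False = True
(not Q -> P) iff R = True iff False = False
((not Q -> P) iff R) -> S = False -> False = True
not S = not False = True
(((not Q -> P) iff R) -> S) -> not S = True -> True = True
Hence S3 is true.

True statements: 3.

3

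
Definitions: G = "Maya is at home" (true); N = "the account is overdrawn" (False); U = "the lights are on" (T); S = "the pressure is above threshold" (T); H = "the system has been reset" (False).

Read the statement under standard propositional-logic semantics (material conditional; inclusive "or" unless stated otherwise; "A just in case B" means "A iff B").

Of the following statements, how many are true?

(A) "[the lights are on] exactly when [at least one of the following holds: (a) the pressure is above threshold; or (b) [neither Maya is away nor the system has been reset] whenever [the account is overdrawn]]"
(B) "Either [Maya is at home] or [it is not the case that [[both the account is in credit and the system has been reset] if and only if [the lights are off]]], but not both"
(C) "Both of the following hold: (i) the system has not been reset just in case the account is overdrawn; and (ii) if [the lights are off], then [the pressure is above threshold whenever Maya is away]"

2

(A): This is U ↔ (S ∨ (N → (¬G ↓ H))).

¬G = ¬T = F
¬G ↓ H = F ↓ F = T
N → (¬G ↓ H) = F → T = T
S ∨ (N → (¬G ↓ H)) = T ∨ T = T
U ↔ (S ∨ (N → (¬G ↓ H))) = T ↔ T = T
Thus (A) is true.

(B): Parsed as G ⊕ ¬((¬N ∧ H) ↔ ¬U)

¬N = ¬F = T
¬N ∧ H = T ∧ F = F
¬U = ¬T = F
(¬N ∧ H) ↔ ¬U = F ↔ F = T
¬((¬N ∧ H) ↔ ¬U) = ¬T = F
G ⊕ ¬((¬N ∧ H) ↔ ¬U) = T ⊕ F = T
So (B) is true.

(C): This is (¬H ↔ N) ∧ (¬U → (¬G → S)).

¬H = ¬F = T
¬H ↔ N = T ↔ F = F
¬U = ¬T = F
¬G = ¬T = F
¬G → S = F → T = T
¬U → (¬G → S) = F → T = T
(¬H ↔ N) ∧ (¬U → (¬G → S)) = F ∧ T = F
Thus (C) is false.

Count: 2.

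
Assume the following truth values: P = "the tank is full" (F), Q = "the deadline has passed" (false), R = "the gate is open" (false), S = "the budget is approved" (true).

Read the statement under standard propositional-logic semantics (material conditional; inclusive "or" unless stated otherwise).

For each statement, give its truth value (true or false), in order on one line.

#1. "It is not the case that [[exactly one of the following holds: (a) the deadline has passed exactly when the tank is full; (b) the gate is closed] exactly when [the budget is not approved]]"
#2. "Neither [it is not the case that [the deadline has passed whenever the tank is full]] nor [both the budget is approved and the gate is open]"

#1: Parsed as ~(((Q <-> P) xor ~R) <-> ~S)

Q <-> P = F <-> F = T
~R = ~F = T
(Q <-> P) xor ~R = T xor T = F
~S = ~T = F
((Q <-> P) xor ~R) <-> ~S = F <-> F = T
~(((Q <-> P) xor ~R) <-> ~S) = ~T = F
Hence #1 is false.

#2: In symbols: ~(P -> Q) nor (S & R)

P -> Q = F -> F = T
~(P -> Q) = ~T = F
S & R = T & F = F
~(P -> Q) nor (S & R) = F nor F = T
Hence #2 is true.

#1 False; #2 True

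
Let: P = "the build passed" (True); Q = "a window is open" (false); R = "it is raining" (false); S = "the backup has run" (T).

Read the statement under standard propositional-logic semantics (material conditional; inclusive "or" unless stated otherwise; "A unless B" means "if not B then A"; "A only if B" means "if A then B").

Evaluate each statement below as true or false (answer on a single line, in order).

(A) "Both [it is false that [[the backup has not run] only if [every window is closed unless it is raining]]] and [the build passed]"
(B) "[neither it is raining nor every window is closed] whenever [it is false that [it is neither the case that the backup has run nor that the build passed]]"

(A): In symbols: ¬(¬S → (¬Q ∨ R)) ∧ P

¬S = ¬T = F
¬Q = ¬F = T
¬Q ∨ R = T ∨ F = T
¬S → (¬Q ∨ R) = F → T = T
¬(¬S → (¬Q ∨ R)) = ¬T = F
¬(¬S → (¬Q ∨ R)) ∧ P = F ∧ T = F
Thus (A) is false.

(B): Parsed as ¬(S ↓ P) → (R ↓ ¬Q)

S ↓ P = T ↓ T = F
¬(S ↓ P) = ¬F = T
¬Q = ¬F = T
R ↓ ¬Q = F ↓ T = F
¬(S ↓ P) → (R ↓ ¬Q) = T → F = F
Hence (B) is false.

(A) F / (B) F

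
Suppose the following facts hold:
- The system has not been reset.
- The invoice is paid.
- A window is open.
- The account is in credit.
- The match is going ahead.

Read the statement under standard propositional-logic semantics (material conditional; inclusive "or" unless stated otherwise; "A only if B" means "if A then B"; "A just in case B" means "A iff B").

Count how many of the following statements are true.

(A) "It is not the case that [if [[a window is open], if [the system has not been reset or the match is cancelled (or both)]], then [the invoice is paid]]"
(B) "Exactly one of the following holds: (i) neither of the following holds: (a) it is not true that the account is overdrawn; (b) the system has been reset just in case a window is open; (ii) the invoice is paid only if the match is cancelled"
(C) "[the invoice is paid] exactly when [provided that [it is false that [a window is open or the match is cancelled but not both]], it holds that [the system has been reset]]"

Let N = "the system has been reset" (False), Q = "the match is cancelled" (False), R = "a window is open" (True), P = "the invoice is paid" (True), H = "the account is overdrawn" (False).

(A): Parsed as not (((not N or Q) -> R) -> P)

not N = not False = True
not N or Q = True or False = True
(not N or Q) -> R = True -> True = True
((not N or Q) -> R) -> P = True -> True = True
not (((not N or Q) -> R) -> P) = not True = False
Thus (A) is false.

(B): In symbols: (not H nor (N iff R)) xor (P -> Q)

not H = not False = True
N iff R = False iff True = False
not H nor (N iff R) = True nor False = False
P -> Q = True -> False = False
(not H nor (N iff R)) xor (P -> Q) = False xor False = False
So (B) is false.

(C): Parsed as P iff (not (R xor Q) -> N)

R xor Q = True xor False = True
not (R xor Q) = not True = False
not (R xor Q) -> N = False -> False = True
P iff (not (R xor Q) -> N) = True iff True = True
Thus (C) is true.

True statements: 1.

1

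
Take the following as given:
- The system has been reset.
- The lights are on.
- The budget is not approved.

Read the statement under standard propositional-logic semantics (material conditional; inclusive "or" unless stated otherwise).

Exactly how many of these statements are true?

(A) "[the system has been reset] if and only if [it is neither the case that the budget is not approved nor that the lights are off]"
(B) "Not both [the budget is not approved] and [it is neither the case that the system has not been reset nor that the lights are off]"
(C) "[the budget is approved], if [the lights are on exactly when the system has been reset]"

0

Let K = "the system has been reset" (T), S = "the budget is approved" (F), Q = "the lights are on" (T).

(A): In symbols: K ↔ (¬S ↓ ¬Q)

¬S = ¬F = T
¬Q = ¬T = F
¬S ↓ ¬Q = T ↓ F = F
K ↔ (¬S ↓ ¬Q) = T ↔ F = F
Thus (A) is false.

(B): This is ¬S ↑ (¬K ↓ ¬Q).

¬S = ¬F = T
¬K = ¬T = F
¬Q = ¬T = F
¬K ↓ ¬Q = F ↓ F = T
¬S ↑ (¬K ↓ ¬Q) = T ↑ T = F
Thus (B) is false.

(C): This is (Q ↔ K) → S.

Q ↔ K = T ↔ T = T
(Q ↔ K) → S = T → F = F
So (C) is false.

True statements: 0 (none).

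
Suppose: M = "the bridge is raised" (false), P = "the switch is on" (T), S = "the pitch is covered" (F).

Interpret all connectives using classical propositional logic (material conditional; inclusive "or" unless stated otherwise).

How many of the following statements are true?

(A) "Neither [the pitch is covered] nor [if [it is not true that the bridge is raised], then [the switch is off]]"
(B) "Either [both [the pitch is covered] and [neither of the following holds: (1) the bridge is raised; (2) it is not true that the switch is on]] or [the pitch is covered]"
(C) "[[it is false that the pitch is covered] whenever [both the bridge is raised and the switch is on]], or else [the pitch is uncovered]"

(A): In symbols: S nor (not M -> not P)

not M = not False = True
not P = not True = False
not M -> not P = True -> False = False
S nor (not M -> not P) = False nor False = True
Thus (A) is true.

(B): Parsed as (S and (M nor not P)) or S

not P = not True = False
M nor not P = False nor False = True
S and (M nor not P) = False and True = False
(S and (M nor not P)) or S = False or False = False
Hence (B) is false.

(C): This is ((M and P) -> not S) or not S.

M and P = False and True = False
not S = not False = True
(M and P) -> not S = False -> True = True
not S = not False = True
((M and P) -> not S) or not S = True or True = True
Thus (C) is true.

2 of the 3 statements are true.

2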